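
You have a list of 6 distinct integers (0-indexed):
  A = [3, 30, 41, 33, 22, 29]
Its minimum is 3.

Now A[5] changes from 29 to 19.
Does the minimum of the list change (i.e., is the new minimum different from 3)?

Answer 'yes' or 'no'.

Old min = 3
Change: A[5] 29 -> 19
Changed element was NOT the min; min changes only if 19 < 3.
New min = 3; changed? no

Answer: no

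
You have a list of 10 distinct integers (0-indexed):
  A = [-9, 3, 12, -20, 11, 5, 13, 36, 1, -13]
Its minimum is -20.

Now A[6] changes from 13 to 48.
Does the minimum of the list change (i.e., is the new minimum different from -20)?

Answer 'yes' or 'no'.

Old min = -20
Change: A[6] 13 -> 48
Changed element was NOT the min; min changes only if 48 < -20.
New min = -20; changed? no

Answer: no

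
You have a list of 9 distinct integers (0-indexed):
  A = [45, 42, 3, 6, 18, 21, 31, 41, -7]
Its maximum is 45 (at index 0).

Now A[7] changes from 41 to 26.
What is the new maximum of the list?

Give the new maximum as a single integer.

Answer: 45

Derivation:
Old max = 45 (at index 0)
Change: A[7] 41 -> 26
Changed element was NOT the old max.
  New max = max(old_max, new_val) = max(45, 26) = 45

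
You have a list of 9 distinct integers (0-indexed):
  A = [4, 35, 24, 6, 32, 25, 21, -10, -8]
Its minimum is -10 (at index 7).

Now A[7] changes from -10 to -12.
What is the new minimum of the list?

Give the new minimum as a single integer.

Old min = -10 (at index 7)
Change: A[7] -10 -> -12
Changed element WAS the min. Need to check: is -12 still <= all others?
  Min of remaining elements: -8
  New min = min(-12, -8) = -12

Answer: -12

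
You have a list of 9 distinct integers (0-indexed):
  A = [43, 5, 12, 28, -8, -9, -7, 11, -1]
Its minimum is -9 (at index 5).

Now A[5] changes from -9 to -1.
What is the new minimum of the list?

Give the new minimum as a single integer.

Old min = -9 (at index 5)
Change: A[5] -9 -> -1
Changed element WAS the min. Need to check: is -1 still <= all others?
  Min of remaining elements: -8
  New min = min(-1, -8) = -8

Answer: -8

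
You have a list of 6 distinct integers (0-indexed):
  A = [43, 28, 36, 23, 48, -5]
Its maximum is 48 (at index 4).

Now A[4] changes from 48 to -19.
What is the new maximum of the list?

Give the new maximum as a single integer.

Old max = 48 (at index 4)
Change: A[4] 48 -> -19
Changed element WAS the max -> may need rescan.
  Max of remaining elements: 43
  New max = max(-19, 43) = 43

Answer: 43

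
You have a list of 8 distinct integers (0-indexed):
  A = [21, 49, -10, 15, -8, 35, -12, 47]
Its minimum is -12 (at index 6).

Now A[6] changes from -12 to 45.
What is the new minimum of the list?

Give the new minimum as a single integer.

Old min = -12 (at index 6)
Change: A[6] -12 -> 45
Changed element WAS the min. Need to check: is 45 still <= all others?
  Min of remaining elements: -10
  New min = min(45, -10) = -10

Answer: -10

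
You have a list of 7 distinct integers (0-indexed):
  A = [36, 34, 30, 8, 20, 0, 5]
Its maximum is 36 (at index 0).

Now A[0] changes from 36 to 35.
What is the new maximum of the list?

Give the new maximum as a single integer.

Old max = 36 (at index 0)
Change: A[0] 36 -> 35
Changed element WAS the max -> may need rescan.
  Max of remaining elements: 34
  New max = max(35, 34) = 35

Answer: 35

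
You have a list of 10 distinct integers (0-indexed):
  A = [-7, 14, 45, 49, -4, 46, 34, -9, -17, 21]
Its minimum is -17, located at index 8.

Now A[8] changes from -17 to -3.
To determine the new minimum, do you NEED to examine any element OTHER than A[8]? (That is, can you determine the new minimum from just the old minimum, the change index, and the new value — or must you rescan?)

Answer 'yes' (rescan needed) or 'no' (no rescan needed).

Answer: yes

Derivation:
Old min = -17 at index 8
Change at index 8: -17 -> -3
Index 8 WAS the min and new value -3 > old min -17. Must rescan other elements to find the new min.
Needs rescan: yes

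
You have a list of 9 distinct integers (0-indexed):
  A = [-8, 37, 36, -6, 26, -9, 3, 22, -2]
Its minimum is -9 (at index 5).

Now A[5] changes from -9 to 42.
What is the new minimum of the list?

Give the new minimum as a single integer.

Old min = -9 (at index 5)
Change: A[5] -9 -> 42
Changed element WAS the min. Need to check: is 42 still <= all others?
  Min of remaining elements: -8
  New min = min(42, -8) = -8

Answer: -8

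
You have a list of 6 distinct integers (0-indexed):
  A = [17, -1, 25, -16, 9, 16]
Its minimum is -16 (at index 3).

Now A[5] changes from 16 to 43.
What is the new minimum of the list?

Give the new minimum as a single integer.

Old min = -16 (at index 3)
Change: A[5] 16 -> 43
Changed element was NOT the old min.
  New min = min(old_min, new_val) = min(-16, 43) = -16

Answer: -16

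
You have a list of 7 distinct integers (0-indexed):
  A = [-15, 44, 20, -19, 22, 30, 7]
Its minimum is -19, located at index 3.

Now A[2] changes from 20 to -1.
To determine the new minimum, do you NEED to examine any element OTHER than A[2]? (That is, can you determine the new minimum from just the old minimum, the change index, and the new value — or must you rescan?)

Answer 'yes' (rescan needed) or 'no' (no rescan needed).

Answer: no

Derivation:
Old min = -19 at index 3
Change at index 2: 20 -> -1
Index 2 was NOT the min. New min = min(-19, -1). No rescan of other elements needed.
Needs rescan: no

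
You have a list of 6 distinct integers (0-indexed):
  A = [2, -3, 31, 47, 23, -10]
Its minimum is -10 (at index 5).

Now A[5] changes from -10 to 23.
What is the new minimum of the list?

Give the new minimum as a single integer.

Answer: -3

Derivation:
Old min = -10 (at index 5)
Change: A[5] -10 -> 23
Changed element WAS the min. Need to check: is 23 still <= all others?
  Min of remaining elements: -3
  New min = min(23, -3) = -3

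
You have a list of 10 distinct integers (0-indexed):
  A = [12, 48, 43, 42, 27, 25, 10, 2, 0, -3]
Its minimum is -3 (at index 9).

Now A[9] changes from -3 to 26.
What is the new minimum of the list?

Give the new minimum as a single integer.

Old min = -3 (at index 9)
Change: A[9] -3 -> 26
Changed element WAS the min. Need to check: is 26 still <= all others?
  Min of remaining elements: 0
  New min = min(26, 0) = 0

Answer: 0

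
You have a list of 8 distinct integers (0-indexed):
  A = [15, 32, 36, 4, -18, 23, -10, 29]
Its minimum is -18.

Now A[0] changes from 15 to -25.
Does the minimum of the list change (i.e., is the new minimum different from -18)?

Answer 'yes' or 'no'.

Answer: yes

Derivation:
Old min = -18
Change: A[0] 15 -> -25
Changed element was NOT the min; min changes only if -25 < -18.
New min = -25; changed? yes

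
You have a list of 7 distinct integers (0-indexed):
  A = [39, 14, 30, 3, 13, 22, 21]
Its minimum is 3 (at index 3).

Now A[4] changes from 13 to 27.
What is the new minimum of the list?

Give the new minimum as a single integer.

Old min = 3 (at index 3)
Change: A[4] 13 -> 27
Changed element was NOT the old min.
  New min = min(old_min, new_val) = min(3, 27) = 3

Answer: 3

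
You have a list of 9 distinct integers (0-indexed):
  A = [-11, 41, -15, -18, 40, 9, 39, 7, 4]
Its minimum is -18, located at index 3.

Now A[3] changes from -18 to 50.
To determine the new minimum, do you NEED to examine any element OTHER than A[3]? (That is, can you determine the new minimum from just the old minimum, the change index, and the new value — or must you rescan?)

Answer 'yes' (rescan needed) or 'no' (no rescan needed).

Old min = -18 at index 3
Change at index 3: -18 -> 50
Index 3 WAS the min and new value 50 > old min -18. Must rescan other elements to find the new min.
Needs rescan: yes

Answer: yes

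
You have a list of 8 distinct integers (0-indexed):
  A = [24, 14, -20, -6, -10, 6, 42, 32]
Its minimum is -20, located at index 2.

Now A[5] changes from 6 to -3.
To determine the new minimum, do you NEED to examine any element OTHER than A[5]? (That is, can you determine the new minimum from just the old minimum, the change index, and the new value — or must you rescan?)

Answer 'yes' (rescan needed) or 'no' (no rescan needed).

Answer: no

Derivation:
Old min = -20 at index 2
Change at index 5: 6 -> -3
Index 5 was NOT the min. New min = min(-20, -3). No rescan of other elements needed.
Needs rescan: no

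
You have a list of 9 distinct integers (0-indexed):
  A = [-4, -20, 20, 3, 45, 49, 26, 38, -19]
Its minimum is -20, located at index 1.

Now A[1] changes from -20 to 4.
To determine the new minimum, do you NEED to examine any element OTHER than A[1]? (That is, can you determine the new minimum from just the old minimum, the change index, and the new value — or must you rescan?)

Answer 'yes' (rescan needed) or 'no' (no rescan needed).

Old min = -20 at index 1
Change at index 1: -20 -> 4
Index 1 WAS the min and new value 4 > old min -20. Must rescan other elements to find the new min.
Needs rescan: yes

Answer: yes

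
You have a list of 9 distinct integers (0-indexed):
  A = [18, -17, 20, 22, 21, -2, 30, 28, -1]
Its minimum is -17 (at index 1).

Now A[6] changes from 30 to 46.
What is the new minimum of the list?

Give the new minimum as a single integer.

Answer: -17

Derivation:
Old min = -17 (at index 1)
Change: A[6] 30 -> 46
Changed element was NOT the old min.
  New min = min(old_min, new_val) = min(-17, 46) = -17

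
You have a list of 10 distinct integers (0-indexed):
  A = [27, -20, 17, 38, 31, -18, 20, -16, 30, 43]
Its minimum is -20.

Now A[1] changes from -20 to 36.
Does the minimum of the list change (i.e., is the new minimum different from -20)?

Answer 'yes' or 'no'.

Old min = -20
Change: A[1] -20 -> 36
Changed element was the min; new min must be rechecked.
New min = -18; changed? yes

Answer: yes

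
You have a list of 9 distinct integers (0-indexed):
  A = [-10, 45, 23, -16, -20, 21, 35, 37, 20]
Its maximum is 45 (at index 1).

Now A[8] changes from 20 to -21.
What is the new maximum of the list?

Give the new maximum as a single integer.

Answer: 45

Derivation:
Old max = 45 (at index 1)
Change: A[8] 20 -> -21
Changed element was NOT the old max.
  New max = max(old_max, new_val) = max(45, -21) = 45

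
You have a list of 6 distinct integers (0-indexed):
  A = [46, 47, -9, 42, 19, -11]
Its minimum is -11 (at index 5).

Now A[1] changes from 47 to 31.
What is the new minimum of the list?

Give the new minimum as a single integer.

Answer: -11

Derivation:
Old min = -11 (at index 5)
Change: A[1] 47 -> 31
Changed element was NOT the old min.
  New min = min(old_min, new_val) = min(-11, 31) = -11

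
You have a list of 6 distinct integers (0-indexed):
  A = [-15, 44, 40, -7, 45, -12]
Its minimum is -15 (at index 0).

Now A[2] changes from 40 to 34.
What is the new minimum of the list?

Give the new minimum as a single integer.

Answer: -15

Derivation:
Old min = -15 (at index 0)
Change: A[2] 40 -> 34
Changed element was NOT the old min.
  New min = min(old_min, new_val) = min(-15, 34) = -15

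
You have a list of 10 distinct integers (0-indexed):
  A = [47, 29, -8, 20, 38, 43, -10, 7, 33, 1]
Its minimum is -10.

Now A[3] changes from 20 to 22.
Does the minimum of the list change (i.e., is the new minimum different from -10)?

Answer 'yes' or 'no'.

Answer: no

Derivation:
Old min = -10
Change: A[3] 20 -> 22
Changed element was NOT the min; min changes only if 22 < -10.
New min = -10; changed? no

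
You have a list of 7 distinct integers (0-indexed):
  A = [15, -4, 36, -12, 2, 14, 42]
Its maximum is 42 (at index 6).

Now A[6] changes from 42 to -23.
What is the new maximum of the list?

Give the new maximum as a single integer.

Answer: 36

Derivation:
Old max = 42 (at index 6)
Change: A[6] 42 -> -23
Changed element WAS the max -> may need rescan.
  Max of remaining elements: 36
  New max = max(-23, 36) = 36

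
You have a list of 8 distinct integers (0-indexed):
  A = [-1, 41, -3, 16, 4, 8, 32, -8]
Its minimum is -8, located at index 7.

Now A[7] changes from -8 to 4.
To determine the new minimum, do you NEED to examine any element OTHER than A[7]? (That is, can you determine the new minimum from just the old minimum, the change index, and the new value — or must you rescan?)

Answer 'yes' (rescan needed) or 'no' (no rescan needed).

Old min = -8 at index 7
Change at index 7: -8 -> 4
Index 7 WAS the min and new value 4 > old min -8. Must rescan other elements to find the new min.
Needs rescan: yes

Answer: yes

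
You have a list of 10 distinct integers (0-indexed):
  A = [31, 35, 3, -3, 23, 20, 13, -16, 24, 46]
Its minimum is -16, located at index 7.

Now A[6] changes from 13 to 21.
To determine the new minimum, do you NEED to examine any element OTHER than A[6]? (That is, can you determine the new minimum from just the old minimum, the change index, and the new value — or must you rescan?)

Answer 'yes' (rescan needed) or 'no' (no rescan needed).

Answer: no

Derivation:
Old min = -16 at index 7
Change at index 6: 13 -> 21
Index 6 was NOT the min. New min = min(-16, 21). No rescan of other elements needed.
Needs rescan: no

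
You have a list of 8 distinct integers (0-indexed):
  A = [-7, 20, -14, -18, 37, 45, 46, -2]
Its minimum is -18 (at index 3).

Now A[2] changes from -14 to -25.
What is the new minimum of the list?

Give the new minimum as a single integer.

Old min = -18 (at index 3)
Change: A[2] -14 -> -25
Changed element was NOT the old min.
  New min = min(old_min, new_val) = min(-18, -25) = -25

Answer: -25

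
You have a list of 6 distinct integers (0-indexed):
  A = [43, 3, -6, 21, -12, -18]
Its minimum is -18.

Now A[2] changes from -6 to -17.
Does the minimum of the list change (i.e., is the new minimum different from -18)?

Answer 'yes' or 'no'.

Old min = -18
Change: A[2] -6 -> -17
Changed element was NOT the min; min changes only if -17 < -18.
New min = -18; changed? no

Answer: no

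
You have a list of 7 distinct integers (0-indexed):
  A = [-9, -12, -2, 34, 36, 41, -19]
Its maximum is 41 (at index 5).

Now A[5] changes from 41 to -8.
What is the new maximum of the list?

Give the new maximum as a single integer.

Old max = 41 (at index 5)
Change: A[5] 41 -> -8
Changed element WAS the max -> may need rescan.
  Max of remaining elements: 36
  New max = max(-8, 36) = 36

Answer: 36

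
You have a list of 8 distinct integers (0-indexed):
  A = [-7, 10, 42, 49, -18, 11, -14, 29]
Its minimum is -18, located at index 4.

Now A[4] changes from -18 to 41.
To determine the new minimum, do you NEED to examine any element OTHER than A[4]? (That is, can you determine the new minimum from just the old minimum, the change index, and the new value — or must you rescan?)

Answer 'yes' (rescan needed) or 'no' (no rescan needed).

Answer: yes

Derivation:
Old min = -18 at index 4
Change at index 4: -18 -> 41
Index 4 WAS the min and new value 41 > old min -18. Must rescan other elements to find the new min.
Needs rescan: yes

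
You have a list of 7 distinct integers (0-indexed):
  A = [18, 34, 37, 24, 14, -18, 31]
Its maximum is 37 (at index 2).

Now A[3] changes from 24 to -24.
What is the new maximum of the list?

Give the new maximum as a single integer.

Answer: 37

Derivation:
Old max = 37 (at index 2)
Change: A[3] 24 -> -24
Changed element was NOT the old max.
  New max = max(old_max, new_val) = max(37, -24) = 37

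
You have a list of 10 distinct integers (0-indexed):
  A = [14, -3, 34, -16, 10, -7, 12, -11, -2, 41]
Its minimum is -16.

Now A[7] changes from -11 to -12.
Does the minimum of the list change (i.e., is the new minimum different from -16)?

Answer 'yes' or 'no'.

Old min = -16
Change: A[7] -11 -> -12
Changed element was NOT the min; min changes only if -12 < -16.
New min = -16; changed? no

Answer: no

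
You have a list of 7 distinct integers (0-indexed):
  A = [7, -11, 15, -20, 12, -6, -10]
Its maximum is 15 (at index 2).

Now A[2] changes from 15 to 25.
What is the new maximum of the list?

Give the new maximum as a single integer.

Old max = 15 (at index 2)
Change: A[2] 15 -> 25
Changed element WAS the max -> may need rescan.
  Max of remaining elements: 12
  New max = max(25, 12) = 25

Answer: 25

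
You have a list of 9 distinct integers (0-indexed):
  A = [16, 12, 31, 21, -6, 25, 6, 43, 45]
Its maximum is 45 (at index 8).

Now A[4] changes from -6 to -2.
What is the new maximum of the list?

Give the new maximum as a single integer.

Old max = 45 (at index 8)
Change: A[4] -6 -> -2
Changed element was NOT the old max.
  New max = max(old_max, new_val) = max(45, -2) = 45

Answer: 45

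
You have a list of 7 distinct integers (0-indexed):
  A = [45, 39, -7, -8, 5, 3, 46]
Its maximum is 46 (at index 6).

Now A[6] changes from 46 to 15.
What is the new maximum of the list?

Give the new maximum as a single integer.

Answer: 45

Derivation:
Old max = 46 (at index 6)
Change: A[6] 46 -> 15
Changed element WAS the max -> may need rescan.
  Max of remaining elements: 45
  New max = max(15, 45) = 45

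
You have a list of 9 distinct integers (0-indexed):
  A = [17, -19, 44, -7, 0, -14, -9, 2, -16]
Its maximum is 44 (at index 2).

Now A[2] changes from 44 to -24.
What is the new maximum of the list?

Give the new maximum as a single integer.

Answer: 17

Derivation:
Old max = 44 (at index 2)
Change: A[2] 44 -> -24
Changed element WAS the max -> may need rescan.
  Max of remaining elements: 17
  New max = max(-24, 17) = 17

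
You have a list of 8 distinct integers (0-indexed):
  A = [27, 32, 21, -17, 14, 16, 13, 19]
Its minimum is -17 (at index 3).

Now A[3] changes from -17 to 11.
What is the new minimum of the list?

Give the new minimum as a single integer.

Old min = -17 (at index 3)
Change: A[3] -17 -> 11
Changed element WAS the min. Need to check: is 11 still <= all others?
  Min of remaining elements: 13
  New min = min(11, 13) = 11

Answer: 11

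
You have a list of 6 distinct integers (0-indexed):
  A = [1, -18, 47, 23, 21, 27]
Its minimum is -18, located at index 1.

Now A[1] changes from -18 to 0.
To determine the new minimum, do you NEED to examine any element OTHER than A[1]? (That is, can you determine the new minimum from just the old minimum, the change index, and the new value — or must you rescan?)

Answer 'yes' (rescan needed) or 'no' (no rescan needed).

Old min = -18 at index 1
Change at index 1: -18 -> 0
Index 1 WAS the min and new value 0 > old min -18. Must rescan other elements to find the new min.
Needs rescan: yes

Answer: yes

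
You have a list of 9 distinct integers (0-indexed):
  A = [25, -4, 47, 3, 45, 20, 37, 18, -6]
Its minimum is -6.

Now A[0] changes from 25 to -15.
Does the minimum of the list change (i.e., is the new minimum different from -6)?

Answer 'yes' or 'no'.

Answer: yes

Derivation:
Old min = -6
Change: A[0] 25 -> -15
Changed element was NOT the min; min changes only if -15 < -6.
New min = -15; changed? yes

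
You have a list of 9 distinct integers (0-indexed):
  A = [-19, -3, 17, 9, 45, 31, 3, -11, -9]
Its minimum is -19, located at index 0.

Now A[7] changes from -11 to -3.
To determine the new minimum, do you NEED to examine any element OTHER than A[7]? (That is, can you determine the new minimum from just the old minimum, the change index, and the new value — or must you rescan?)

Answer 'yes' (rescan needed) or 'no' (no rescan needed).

Old min = -19 at index 0
Change at index 7: -11 -> -3
Index 7 was NOT the min. New min = min(-19, -3). No rescan of other elements needed.
Needs rescan: no

Answer: no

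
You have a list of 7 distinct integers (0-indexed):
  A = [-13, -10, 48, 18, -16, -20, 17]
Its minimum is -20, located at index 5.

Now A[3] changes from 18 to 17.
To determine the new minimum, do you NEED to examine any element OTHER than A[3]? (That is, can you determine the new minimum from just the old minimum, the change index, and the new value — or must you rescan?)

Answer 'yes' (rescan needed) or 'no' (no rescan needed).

Answer: no

Derivation:
Old min = -20 at index 5
Change at index 3: 18 -> 17
Index 3 was NOT the min. New min = min(-20, 17). No rescan of other elements needed.
Needs rescan: no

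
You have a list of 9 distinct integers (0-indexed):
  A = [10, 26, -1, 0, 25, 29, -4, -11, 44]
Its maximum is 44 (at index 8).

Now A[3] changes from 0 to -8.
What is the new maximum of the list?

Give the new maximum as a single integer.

Old max = 44 (at index 8)
Change: A[3] 0 -> -8
Changed element was NOT the old max.
  New max = max(old_max, new_val) = max(44, -8) = 44

Answer: 44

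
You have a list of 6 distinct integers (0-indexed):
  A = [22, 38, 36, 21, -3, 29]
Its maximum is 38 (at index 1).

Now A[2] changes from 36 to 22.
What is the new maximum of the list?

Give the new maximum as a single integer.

Old max = 38 (at index 1)
Change: A[2] 36 -> 22
Changed element was NOT the old max.
  New max = max(old_max, new_val) = max(38, 22) = 38

Answer: 38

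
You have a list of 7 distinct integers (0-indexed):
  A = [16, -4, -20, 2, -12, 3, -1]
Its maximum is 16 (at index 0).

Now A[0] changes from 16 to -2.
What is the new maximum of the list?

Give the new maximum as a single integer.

Old max = 16 (at index 0)
Change: A[0] 16 -> -2
Changed element WAS the max -> may need rescan.
  Max of remaining elements: 3
  New max = max(-2, 3) = 3

Answer: 3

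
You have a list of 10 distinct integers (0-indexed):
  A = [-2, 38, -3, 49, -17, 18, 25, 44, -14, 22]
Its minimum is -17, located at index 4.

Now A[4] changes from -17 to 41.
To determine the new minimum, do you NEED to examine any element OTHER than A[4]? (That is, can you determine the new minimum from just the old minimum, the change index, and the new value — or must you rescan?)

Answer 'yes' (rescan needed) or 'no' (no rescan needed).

Answer: yes

Derivation:
Old min = -17 at index 4
Change at index 4: -17 -> 41
Index 4 WAS the min and new value 41 > old min -17. Must rescan other elements to find the new min.
Needs rescan: yes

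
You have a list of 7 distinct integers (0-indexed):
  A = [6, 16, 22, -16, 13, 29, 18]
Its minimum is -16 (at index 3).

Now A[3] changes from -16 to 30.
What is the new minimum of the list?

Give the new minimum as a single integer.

Old min = -16 (at index 3)
Change: A[3] -16 -> 30
Changed element WAS the min. Need to check: is 30 still <= all others?
  Min of remaining elements: 6
  New min = min(30, 6) = 6

Answer: 6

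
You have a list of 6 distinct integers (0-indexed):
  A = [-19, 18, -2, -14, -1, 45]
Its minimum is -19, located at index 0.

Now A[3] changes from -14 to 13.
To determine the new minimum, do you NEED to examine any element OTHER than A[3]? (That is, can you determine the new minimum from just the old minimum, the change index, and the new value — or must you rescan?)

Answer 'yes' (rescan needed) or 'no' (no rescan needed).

Answer: no

Derivation:
Old min = -19 at index 0
Change at index 3: -14 -> 13
Index 3 was NOT the min. New min = min(-19, 13). No rescan of other elements needed.
Needs rescan: no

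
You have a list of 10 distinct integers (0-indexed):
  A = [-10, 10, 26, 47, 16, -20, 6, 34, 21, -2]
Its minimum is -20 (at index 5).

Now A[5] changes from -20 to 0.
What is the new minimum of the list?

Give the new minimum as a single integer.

Old min = -20 (at index 5)
Change: A[5] -20 -> 0
Changed element WAS the min. Need to check: is 0 still <= all others?
  Min of remaining elements: -10
  New min = min(0, -10) = -10

Answer: -10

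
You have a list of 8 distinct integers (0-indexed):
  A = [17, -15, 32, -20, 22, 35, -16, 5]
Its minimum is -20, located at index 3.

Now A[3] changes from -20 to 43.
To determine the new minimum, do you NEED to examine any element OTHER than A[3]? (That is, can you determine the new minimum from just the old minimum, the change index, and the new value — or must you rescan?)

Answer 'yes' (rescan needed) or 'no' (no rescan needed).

Old min = -20 at index 3
Change at index 3: -20 -> 43
Index 3 WAS the min and new value 43 > old min -20. Must rescan other elements to find the new min.
Needs rescan: yes

Answer: yes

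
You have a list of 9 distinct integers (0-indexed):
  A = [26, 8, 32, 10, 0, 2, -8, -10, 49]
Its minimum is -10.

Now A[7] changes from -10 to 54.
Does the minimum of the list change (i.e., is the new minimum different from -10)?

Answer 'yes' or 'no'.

Old min = -10
Change: A[7] -10 -> 54
Changed element was the min; new min must be rechecked.
New min = -8; changed? yes

Answer: yes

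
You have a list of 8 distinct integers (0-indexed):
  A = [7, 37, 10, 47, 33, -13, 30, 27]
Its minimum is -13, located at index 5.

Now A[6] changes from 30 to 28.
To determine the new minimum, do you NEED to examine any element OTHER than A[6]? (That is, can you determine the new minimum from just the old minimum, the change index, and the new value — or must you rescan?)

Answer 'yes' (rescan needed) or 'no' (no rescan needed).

Answer: no

Derivation:
Old min = -13 at index 5
Change at index 6: 30 -> 28
Index 6 was NOT the min. New min = min(-13, 28). No rescan of other elements needed.
Needs rescan: no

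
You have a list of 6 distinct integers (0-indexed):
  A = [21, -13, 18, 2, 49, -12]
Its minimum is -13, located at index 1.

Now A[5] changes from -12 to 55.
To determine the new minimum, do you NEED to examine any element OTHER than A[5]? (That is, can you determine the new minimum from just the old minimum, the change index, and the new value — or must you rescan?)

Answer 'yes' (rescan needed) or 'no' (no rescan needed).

Answer: no

Derivation:
Old min = -13 at index 1
Change at index 5: -12 -> 55
Index 5 was NOT the min. New min = min(-13, 55). No rescan of other elements needed.
Needs rescan: no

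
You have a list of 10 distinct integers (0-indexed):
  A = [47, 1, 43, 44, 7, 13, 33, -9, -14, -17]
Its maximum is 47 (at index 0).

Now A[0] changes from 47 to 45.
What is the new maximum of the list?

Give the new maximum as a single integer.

Old max = 47 (at index 0)
Change: A[0] 47 -> 45
Changed element WAS the max -> may need rescan.
  Max of remaining elements: 44
  New max = max(45, 44) = 45

Answer: 45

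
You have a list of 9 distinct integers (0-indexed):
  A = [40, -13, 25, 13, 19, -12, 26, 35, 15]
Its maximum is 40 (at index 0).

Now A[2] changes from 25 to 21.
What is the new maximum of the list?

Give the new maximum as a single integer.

Old max = 40 (at index 0)
Change: A[2] 25 -> 21
Changed element was NOT the old max.
  New max = max(old_max, new_val) = max(40, 21) = 40

Answer: 40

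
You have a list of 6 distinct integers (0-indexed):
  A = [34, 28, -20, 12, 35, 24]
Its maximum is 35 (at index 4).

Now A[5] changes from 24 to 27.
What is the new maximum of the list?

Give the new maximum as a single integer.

Old max = 35 (at index 4)
Change: A[5] 24 -> 27
Changed element was NOT the old max.
  New max = max(old_max, new_val) = max(35, 27) = 35

Answer: 35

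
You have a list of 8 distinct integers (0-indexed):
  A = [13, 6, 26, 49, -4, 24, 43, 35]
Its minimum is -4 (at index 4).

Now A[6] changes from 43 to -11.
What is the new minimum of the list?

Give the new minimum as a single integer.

Answer: -11

Derivation:
Old min = -4 (at index 4)
Change: A[6] 43 -> -11
Changed element was NOT the old min.
  New min = min(old_min, new_val) = min(-4, -11) = -11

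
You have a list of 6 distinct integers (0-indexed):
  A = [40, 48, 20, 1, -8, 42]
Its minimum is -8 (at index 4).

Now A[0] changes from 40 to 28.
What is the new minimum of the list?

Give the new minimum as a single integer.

Old min = -8 (at index 4)
Change: A[0] 40 -> 28
Changed element was NOT the old min.
  New min = min(old_min, new_val) = min(-8, 28) = -8

Answer: -8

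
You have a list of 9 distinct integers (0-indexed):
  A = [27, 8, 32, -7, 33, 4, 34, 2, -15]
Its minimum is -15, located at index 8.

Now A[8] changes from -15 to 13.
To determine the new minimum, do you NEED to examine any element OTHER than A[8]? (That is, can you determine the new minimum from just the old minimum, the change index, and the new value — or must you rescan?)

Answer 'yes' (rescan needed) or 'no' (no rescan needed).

Answer: yes

Derivation:
Old min = -15 at index 8
Change at index 8: -15 -> 13
Index 8 WAS the min and new value 13 > old min -15. Must rescan other elements to find the new min.
Needs rescan: yes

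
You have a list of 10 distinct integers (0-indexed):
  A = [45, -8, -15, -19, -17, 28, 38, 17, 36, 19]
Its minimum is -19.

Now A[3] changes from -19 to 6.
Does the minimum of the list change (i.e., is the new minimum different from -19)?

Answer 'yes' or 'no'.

Answer: yes

Derivation:
Old min = -19
Change: A[3] -19 -> 6
Changed element was the min; new min must be rechecked.
New min = -17; changed? yes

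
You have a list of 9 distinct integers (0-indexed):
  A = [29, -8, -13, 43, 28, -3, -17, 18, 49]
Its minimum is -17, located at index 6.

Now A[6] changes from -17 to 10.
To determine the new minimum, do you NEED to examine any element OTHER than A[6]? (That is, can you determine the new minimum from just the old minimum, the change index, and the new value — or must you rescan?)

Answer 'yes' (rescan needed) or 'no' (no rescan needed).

Old min = -17 at index 6
Change at index 6: -17 -> 10
Index 6 WAS the min and new value 10 > old min -17. Must rescan other elements to find the new min.
Needs rescan: yes

Answer: yes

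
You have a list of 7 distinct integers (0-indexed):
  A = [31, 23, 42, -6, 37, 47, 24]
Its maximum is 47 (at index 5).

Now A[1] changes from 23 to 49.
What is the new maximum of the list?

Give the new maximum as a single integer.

Old max = 47 (at index 5)
Change: A[1] 23 -> 49
Changed element was NOT the old max.
  New max = max(old_max, new_val) = max(47, 49) = 49

Answer: 49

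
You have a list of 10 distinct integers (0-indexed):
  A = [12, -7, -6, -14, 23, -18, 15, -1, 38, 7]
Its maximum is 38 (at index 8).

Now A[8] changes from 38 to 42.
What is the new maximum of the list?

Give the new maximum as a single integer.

Old max = 38 (at index 8)
Change: A[8] 38 -> 42
Changed element WAS the max -> may need rescan.
  Max of remaining elements: 23
  New max = max(42, 23) = 42

Answer: 42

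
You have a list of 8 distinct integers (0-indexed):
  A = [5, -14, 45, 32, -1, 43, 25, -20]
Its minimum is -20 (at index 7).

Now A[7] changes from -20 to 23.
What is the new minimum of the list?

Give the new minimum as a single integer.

Answer: -14

Derivation:
Old min = -20 (at index 7)
Change: A[7] -20 -> 23
Changed element WAS the min. Need to check: is 23 still <= all others?
  Min of remaining elements: -14
  New min = min(23, -14) = -14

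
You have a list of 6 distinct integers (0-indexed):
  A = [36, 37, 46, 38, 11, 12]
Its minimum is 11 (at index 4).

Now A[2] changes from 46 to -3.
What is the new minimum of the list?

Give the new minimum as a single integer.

Answer: -3

Derivation:
Old min = 11 (at index 4)
Change: A[2] 46 -> -3
Changed element was NOT the old min.
  New min = min(old_min, new_val) = min(11, -3) = -3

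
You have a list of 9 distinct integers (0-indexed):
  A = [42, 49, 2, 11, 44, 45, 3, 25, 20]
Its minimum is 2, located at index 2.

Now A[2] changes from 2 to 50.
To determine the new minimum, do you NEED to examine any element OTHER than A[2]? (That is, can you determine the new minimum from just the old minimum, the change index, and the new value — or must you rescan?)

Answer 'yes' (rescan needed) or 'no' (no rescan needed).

Answer: yes

Derivation:
Old min = 2 at index 2
Change at index 2: 2 -> 50
Index 2 WAS the min and new value 50 > old min 2. Must rescan other elements to find the new min.
Needs rescan: yes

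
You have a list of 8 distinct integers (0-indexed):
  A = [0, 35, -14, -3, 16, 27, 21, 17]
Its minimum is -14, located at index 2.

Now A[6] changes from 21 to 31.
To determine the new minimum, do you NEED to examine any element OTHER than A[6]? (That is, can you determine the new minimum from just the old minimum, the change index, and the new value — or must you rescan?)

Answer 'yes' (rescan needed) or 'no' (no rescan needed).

Old min = -14 at index 2
Change at index 6: 21 -> 31
Index 6 was NOT the min. New min = min(-14, 31). No rescan of other elements needed.
Needs rescan: no

Answer: no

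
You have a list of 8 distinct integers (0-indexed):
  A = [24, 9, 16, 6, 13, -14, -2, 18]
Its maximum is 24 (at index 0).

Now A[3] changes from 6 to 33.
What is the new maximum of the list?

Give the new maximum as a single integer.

Answer: 33

Derivation:
Old max = 24 (at index 0)
Change: A[3] 6 -> 33
Changed element was NOT the old max.
  New max = max(old_max, new_val) = max(24, 33) = 33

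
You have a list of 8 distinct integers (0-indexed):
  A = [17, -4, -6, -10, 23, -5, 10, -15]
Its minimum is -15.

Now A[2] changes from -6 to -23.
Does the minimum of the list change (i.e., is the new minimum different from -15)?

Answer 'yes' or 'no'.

Old min = -15
Change: A[2] -6 -> -23
Changed element was NOT the min; min changes only if -23 < -15.
New min = -23; changed? yes

Answer: yes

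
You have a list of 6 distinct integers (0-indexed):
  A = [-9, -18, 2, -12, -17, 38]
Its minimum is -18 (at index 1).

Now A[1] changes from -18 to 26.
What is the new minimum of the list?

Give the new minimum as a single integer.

Old min = -18 (at index 1)
Change: A[1] -18 -> 26
Changed element WAS the min. Need to check: is 26 still <= all others?
  Min of remaining elements: -17
  New min = min(26, -17) = -17

Answer: -17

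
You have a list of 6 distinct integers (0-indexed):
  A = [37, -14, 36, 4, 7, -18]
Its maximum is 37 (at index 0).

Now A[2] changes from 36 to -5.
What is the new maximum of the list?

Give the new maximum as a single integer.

Old max = 37 (at index 0)
Change: A[2] 36 -> -5
Changed element was NOT the old max.
  New max = max(old_max, new_val) = max(37, -5) = 37

Answer: 37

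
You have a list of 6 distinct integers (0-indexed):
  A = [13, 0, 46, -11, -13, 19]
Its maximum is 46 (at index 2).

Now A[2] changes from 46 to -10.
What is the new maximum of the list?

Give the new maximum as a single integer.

Answer: 19

Derivation:
Old max = 46 (at index 2)
Change: A[2] 46 -> -10
Changed element WAS the max -> may need rescan.
  Max of remaining elements: 19
  New max = max(-10, 19) = 19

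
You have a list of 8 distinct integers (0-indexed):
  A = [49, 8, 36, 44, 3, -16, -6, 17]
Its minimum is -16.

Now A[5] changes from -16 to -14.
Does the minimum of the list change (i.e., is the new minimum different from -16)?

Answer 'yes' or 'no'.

Answer: yes

Derivation:
Old min = -16
Change: A[5] -16 -> -14
Changed element was the min; new min must be rechecked.
New min = -14; changed? yes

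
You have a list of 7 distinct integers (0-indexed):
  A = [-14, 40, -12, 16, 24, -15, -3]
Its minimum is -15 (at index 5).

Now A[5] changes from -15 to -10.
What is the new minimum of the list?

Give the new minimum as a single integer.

Old min = -15 (at index 5)
Change: A[5] -15 -> -10
Changed element WAS the min. Need to check: is -10 still <= all others?
  Min of remaining elements: -14
  New min = min(-10, -14) = -14

Answer: -14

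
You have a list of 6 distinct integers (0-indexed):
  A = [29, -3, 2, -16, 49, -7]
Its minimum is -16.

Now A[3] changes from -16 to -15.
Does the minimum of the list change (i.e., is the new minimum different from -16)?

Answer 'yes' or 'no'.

Answer: yes

Derivation:
Old min = -16
Change: A[3] -16 -> -15
Changed element was the min; new min must be rechecked.
New min = -15; changed? yes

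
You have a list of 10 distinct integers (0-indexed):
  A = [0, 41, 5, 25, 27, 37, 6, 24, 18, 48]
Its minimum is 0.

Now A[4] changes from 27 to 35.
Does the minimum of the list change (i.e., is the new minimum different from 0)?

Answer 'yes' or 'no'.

Answer: no

Derivation:
Old min = 0
Change: A[4] 27 -> 35
Changed element was NOT the min; min changes only if 35 < 0.
New min = 0; changed? no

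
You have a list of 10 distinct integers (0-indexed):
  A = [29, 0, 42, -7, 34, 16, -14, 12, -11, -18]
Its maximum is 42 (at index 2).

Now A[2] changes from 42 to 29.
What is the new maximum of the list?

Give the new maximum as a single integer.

Answer: 34

Derivation:
Old max = 42 (at index 2)
Change: A[2] 42 -> 29
Changed element WAS the max -> may need rescan.
  Max of remaining elements: 34
  New max = max(29, 34) = 34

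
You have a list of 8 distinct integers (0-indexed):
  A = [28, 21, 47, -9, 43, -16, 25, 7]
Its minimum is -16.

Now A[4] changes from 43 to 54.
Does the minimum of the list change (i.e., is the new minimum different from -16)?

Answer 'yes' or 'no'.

Old min = -16
Change: A[4] 43 -> 54
Changed element was NOT the min; min changes only if 54 < -16.
New min = -16; changed? no

Answer: no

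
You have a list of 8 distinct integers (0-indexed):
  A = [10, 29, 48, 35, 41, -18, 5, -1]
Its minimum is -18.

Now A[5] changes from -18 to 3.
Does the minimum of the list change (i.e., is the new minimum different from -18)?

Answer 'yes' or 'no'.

Answer: yes

Derivation:
Old min = -18
Change: A[5] -18 -> 3
Changed element was the min; new min must be rechecked.
New min = -1; changed? yes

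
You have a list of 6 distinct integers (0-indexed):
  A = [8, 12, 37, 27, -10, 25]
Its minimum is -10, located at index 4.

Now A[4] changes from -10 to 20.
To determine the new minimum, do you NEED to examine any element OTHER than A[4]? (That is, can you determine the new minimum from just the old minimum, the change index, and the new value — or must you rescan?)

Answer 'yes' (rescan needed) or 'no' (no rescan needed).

Answer: yes

Derivation:
Old min = -10 at index 4
Change at index 4: -10 -> 20
Index 4 WAS the min and new value 20 > old min -10. Must rescan other elements to find the new min.
Needs rescan: yes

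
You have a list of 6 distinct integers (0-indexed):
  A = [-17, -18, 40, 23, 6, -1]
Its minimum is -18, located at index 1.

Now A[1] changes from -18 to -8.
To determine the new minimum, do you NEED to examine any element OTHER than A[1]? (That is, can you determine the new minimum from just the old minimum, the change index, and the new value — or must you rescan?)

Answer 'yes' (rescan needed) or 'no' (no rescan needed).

Old min = -18 at index 1
Change at index 1: -18 -> -8
Index 1 WAS the min and new value -8 > old min -18. Must rescan other elements to find the new min.
Needs rescan: yes

Answer: yes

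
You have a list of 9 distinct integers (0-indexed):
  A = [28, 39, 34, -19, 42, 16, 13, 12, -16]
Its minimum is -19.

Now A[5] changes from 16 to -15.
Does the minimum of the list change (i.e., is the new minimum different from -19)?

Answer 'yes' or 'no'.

Old min = -19
Change: A[5] 16 -> -15
Changed element was NOT the min; min changes only if -15 < -19.
New min = -19; changed? no

Answer: no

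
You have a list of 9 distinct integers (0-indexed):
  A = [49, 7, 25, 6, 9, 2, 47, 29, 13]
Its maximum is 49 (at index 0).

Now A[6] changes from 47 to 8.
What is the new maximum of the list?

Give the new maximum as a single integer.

Answer: 49

Derivation:
Old max = 49 (at index 0)
Change: A[6] 47 -> 8
Changed element was NOT the old max.
  New max = max(old_max, new_val) = max(49, 8) = 49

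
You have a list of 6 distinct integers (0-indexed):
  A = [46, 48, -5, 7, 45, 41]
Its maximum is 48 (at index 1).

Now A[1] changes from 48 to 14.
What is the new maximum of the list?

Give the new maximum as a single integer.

Old max = 48 (at index 1)
Change: A[1] 48 -> 14
Changed element WAS the max -> may need rescan.
  Max of remaining elements: 46
  New max = max(14, 46) = 46

Answer: 46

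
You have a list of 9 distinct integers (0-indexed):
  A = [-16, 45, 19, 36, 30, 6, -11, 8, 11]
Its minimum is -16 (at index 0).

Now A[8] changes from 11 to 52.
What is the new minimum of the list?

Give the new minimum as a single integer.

Answer: -16

Derivation:
Old min = -16 (at index 0)
Change: A[8] 11 -> 52
Changed element was NOT the old min.
  New min = min(old_min, new_val) = min(-16, 52) = -16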